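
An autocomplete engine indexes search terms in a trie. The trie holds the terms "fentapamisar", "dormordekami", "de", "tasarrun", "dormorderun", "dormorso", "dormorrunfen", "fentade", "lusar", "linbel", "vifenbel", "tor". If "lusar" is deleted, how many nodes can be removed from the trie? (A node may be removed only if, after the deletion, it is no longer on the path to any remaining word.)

4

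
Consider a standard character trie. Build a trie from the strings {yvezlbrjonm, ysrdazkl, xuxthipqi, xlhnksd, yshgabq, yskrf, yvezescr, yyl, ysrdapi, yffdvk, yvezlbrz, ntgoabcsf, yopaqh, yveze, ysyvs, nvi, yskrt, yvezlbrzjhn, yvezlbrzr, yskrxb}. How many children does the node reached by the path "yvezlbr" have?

Follow the path "yvezlbr" to its node, then look at its outgoing edges.
Distinct next characters after "yvezlbr": j, z.
That node has 2 child edges.

2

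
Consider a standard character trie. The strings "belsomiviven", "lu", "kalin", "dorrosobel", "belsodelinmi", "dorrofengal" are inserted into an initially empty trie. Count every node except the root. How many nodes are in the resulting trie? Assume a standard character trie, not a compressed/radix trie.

42

Count nodes per top-level branch (shared prefixes stored once):
  'b'-branch (belsodelinmi, belsomiviven): 19 nodes
  'd'-branch (dorrofengal, dorrosobel): 16 nodes
  'k'-branch (kalin): 5 nodes
  'l'-branch (lu): 2 nodes
Sum: 42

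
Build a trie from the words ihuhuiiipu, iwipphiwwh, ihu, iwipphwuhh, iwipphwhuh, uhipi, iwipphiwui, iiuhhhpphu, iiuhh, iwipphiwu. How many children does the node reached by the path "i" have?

3

The children of the "i" node are the distinct next characters among strings starting with "i".
Characters that immediately follow "i" among the stored strings: {h, i, w}.
That node has 3 child edges.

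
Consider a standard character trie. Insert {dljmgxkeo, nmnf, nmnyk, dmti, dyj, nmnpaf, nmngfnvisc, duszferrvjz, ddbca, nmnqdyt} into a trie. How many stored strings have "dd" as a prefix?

Walk to "dd"; the words in its subtree are exactly those with that prefix.
Matches: "ddbca"
Count: 1

1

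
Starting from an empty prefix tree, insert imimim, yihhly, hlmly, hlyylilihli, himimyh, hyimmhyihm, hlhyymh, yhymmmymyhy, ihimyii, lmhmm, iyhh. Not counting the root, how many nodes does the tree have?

For each word, the new-node count is its length minus the longest prefix already in the trie:
  "imimim" → 6 new (i, m, i, m, i, m)
  "yihhly" → 6 new (y, i, h, h, l, y)
  "hlmly" → 5 new (h, l, m, l, y)
  "hlyylilihli" → prefix "hl" already present; 9 new (y, y, l, i, l, i, h, l, i)
  "himimyh" → prefix "h" already present; 6 new (i, m, i, m, y, h)
  "hyimmhyihm" → prefix "h" already present; 9 new (y, i, m, m, h, y, i, h, m)
  "hlhyymh" → prefix "hl" already present; 5 new (h, y, y, m, h)
  "yhymmmymyhy" → prefix "y" already present; 10 new (h, y, m, m, m, y, m, y, h, y)
  "ihimyii" → prefix "i" already present; 6 new (h, i, m, y, i, i)
  "lmhmm" → 5 new (l, m, h, m, m)
  "iyhh" → prefix "i" already present; 3 new (y, h, h)
Total nodes = 6 + 6 + 5 + 9 + 6 + 9 + 5 + 10 + 6 + 5 + 3 = 70

70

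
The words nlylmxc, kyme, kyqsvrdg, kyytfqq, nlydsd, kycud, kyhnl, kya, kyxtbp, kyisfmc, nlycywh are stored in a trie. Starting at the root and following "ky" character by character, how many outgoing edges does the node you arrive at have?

8

The children of the "ky" node are the distinct next characters among strings starting with "ky".
Distinct next characters after "ky": a, c, h, i, m, q, x, y.
That node has 8 child edges.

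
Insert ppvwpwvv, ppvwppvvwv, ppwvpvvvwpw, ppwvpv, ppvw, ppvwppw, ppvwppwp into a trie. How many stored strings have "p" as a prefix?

Filter for entries beginning with "p":
Matches: "ppvw", "ppvwppvvwv", "ppvwppw", "ppvwppwp", "ppvwpwvv", "ppwvpv", "ppwvpvvvwpw"
Count: 7

7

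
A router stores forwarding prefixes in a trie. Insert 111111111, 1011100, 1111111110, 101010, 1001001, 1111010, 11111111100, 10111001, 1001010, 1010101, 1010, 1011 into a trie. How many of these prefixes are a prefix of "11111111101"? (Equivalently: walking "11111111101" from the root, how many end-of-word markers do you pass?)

Traverse "11111111101" character by character; count nodes along the way that are marked as word ends.
Prefixes of the query that are stored words: "111111111", "1111111110"
Count: 2

2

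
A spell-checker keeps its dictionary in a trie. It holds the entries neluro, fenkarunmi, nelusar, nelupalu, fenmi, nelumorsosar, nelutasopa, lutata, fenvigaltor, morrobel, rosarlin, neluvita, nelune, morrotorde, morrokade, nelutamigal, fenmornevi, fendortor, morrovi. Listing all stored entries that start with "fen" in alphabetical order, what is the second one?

Filter for "fen…" and sort: "fendortor", "fenkarunmi", "fenmi", "fenmornevi", "fenvigaltor"
The 2nd is fenkarunmi.

fenkarunmi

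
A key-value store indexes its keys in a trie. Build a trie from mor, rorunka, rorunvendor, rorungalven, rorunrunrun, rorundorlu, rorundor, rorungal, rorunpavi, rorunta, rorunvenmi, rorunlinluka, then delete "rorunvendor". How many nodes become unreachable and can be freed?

3

Walk "rorunvendor" from the leaf back toward the root, removing each node that no remaining word uses.
The suffix "dor" (3 nodes) is used only by "rorunvendor"; the node for "rorunven" still has the child "m", so pruning stops there.
Nodes removed: 3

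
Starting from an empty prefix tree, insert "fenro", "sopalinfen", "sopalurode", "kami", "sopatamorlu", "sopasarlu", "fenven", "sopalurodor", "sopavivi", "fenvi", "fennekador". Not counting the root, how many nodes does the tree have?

Insert word by word; a character creates a node only if that edge doesn't already exist:
  "fenro" → 5 new (f, e, n, r, o)
  "sopalinfen" → 10 new (s, o, p, a, l, i, n, f, e, n)
  "sopalurode" → prefix "sopal" already present; 5 new (u, r, o, d, e)
  "kami" → 4 new (k, a, m, i)
  "sopatamorlu" → prefix "sopa" already present; 7 new (t, a, m, o, r, l, u)
  "sopasarlu" → prefix "sopa" already present; 5 new (s, a, r, l, u)
  "fenven" → prefix "fen" already present; 3 new (v, e, n)
  "sopalurodor" → prefix "sopalurod" already present; 2 new (o, r)
  "sopavivi" → prefix "sopa" already present; 4 new (v, i, v, i)
  "fenvi" → prefix "fenv" already present; 1 new (i)
  "fennekador" → prefix "fen" already present; 7 new (n, e, k, a, d, o, r)
Total nodes = 5 + 10 + 5 + 4 + 7 + 5 + 3 + 2 + 4 + 1 + 7 = 53

53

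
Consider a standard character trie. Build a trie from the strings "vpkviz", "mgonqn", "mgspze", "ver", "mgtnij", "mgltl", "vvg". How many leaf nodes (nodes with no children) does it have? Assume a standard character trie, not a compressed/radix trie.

Leaves are exactly the stored words that no other stored word extends.
Those words: "mgltl", "mgonqn", "mgspze", "mgtnij", "ver", "vpkviz", "vvg"
Leaf count: 7

7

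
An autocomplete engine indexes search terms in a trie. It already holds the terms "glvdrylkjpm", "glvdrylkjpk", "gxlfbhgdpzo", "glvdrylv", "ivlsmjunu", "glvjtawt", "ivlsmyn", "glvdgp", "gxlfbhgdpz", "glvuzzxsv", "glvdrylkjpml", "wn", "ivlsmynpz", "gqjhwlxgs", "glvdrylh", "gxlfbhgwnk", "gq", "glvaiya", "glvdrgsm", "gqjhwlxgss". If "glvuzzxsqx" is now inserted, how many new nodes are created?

The longest prefix of "glvuzzxsqx" already in the trie is "glvuzzxs" (length 8).
Each of the 2 remaining characters creates one node.

2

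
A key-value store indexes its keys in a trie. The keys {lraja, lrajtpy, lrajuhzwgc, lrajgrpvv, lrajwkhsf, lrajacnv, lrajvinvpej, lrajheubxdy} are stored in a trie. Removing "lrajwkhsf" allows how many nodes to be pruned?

5

After clearing the end-marker at "lrajwkhsf", prune upward until reaching a node still needed by another word.
The suffix "wkhsf" (5 nodes) is used only by "lrajwkhsf"; the node for "lraj" still has the child "a", so pruning stops there.
Nodes removed: 5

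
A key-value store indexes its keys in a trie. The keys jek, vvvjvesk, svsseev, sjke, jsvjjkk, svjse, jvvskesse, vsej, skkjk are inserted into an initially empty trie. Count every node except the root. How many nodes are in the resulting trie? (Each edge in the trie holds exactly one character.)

45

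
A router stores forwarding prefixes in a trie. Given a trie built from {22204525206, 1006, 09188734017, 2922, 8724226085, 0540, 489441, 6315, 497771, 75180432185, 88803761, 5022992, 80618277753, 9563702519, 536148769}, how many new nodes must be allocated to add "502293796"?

"50229" is already a path in the trie; the remaining "3796" must be added.
New nodes needed: |"502293796"| − 5 = 9 − 5 = 4.

4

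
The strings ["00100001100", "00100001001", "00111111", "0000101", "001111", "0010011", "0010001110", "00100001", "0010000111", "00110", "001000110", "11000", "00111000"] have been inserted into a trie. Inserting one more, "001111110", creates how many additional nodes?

1

The longest prefix of "001111110" already in the trie is "00111111" (length 8).
New nodes needed: |"001111110"| − 8 = 9 − 8 = 1.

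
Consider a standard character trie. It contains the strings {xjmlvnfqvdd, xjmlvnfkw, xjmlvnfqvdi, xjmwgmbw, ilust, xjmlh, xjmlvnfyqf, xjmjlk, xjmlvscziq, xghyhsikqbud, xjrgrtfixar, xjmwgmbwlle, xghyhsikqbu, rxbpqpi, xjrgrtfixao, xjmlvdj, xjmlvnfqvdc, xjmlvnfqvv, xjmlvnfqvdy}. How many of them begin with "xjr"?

Walk to "xjr"; the words in its subtree are exactly those with that prefix.
Words under "xjr": xjrgrtfixao, xjrgrtfixar
Count: 2

2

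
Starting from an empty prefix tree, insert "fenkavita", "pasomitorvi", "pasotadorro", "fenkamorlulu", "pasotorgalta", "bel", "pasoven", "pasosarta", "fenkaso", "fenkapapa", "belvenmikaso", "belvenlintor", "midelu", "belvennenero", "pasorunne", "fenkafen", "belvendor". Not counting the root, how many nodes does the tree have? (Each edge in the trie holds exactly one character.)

Trace insertions, counting only characters that open a new branch:
  "fenkavita" → 9 new (f, e, n, k, a, v, i, t, a)
  "pasomitorvi" → 11 new (p, a, s, o, m, i, t, o, r, v, i)
  "pasotadorro" → prefix "paso" already present; 7 new (t, a, d, o, r, r, o)
  "fenkamorlulu" → prefix "fenka" already present; 7 new (m, o, r, l, u, l, u)
  "pasotorgalta" → prefix "pasot" already present; 7 new (o, r, g, a, l, t, a)
  "bel" → 3 new (b, e, l)
  "pasoven" → prefix "paso" already present; 3 new (v, e, n)
  "pasosarta" → prefix "paso" already present; 5 new (s, a, r, t, a)
  "fenkaso" → prefix "fenka" already present; 2 new (s, o)
  "fenkapapa" → prefix "fenka" already present; 4 new (p, a, p, a)
  "belvenmikaso" → prefix "bel" already present; 9 new (v, e, n, m, i, k, a, s, o)
  "belvenlintor" → prefix "belven" already present; 6 new (l, i, n, t, o, r)
  "midelu" → 6 new (m, i, d, e, l, u)
  "belvennenero" → prefix "belven" already present; 6 new (n, e, n, e, r, o)
  "pasorunne" → prefix "paso" already present; 5 new (r, u, n, n, e)
  "fenkafen" → prefix "fenka" already present; 3 new (f, e, n)
  "belvendor" → prefix "belven" already present; 3 new (d, o, r)
Total nodes = 9 + 11 + 7 + 7 + 7 + 3 + 3 + 5 + 2 + 4 + 9 + 6 + 6 + 6 + 5 + 3 + 3 = 96

96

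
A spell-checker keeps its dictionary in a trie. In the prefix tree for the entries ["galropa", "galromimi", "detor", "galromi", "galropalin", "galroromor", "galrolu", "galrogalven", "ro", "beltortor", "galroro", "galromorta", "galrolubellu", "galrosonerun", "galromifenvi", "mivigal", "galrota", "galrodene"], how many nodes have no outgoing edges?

Leaves are exactly the stored words that no other stored word extends.
Those words: "beltortor", "detor", "galrodene", "galrogalven", "galrolubellu", "galromifenvi", "galromimi", "galromorta", "galropalin", "galroromor", "galrosonerun", "galrota", "mivigal", "ro"
Leaf count: 14

14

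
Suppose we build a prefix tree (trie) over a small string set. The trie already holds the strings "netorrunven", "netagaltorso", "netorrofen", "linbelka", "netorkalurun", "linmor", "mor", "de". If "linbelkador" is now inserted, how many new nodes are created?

3

The longest prefix of "linbelkador" already in the trie is "linbelka" (length 8).
New nodes needed: |"linbelkador"| − 8 = 11 − 8 = 3.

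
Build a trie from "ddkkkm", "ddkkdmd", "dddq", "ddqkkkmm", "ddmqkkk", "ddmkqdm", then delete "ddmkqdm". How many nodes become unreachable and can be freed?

4

Walk "ddmkqdm" from the leaf back toward the root, removing each node that no remaining word uses.
The suffix "kqdm" (4 nodes) is used only by "ddmkqdm"; the node for "ddm" still has the child "q", so pruning stops there.
Nodes removed: 4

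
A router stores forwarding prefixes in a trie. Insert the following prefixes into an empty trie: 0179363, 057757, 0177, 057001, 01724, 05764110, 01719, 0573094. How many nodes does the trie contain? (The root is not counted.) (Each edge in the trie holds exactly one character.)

29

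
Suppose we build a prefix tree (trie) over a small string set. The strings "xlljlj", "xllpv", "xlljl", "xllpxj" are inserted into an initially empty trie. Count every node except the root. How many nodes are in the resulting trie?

10

Trie structure (* marks end of a word):
(root)
└─ x
   └─ l
      └─ l
         ├─ j
         │  └─ l *
         │     └─ j *
         └─ p
            ├─ v *
            └─ x
               └─ j *
Counting every labelled node above: 10.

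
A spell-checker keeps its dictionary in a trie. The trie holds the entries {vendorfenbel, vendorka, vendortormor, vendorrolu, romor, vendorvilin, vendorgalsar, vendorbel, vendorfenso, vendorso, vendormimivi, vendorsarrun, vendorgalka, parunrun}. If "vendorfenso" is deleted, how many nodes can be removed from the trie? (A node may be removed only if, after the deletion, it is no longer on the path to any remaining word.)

2

A node on "vendorfenso"'s path can go only if nothing else ends at it or branches off below it.
The suffix "so" (2 nodes) is used only by "vendorfenso"; the node for "vendorfen" still has the child "b", so pruning stops there.
Nodes removed: 2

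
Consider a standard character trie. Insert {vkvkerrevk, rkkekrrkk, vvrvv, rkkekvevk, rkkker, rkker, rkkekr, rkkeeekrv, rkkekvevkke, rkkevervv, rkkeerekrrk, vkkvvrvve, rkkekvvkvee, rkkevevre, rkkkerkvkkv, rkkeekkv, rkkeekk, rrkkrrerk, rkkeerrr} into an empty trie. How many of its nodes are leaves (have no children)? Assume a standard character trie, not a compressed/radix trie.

A leaf is a node with no children — equivalently, the end of a word that is not a proper prefix of any other stored word.
Those words: "rkkeeekrv", "rkkeekkv", "rkkeerekrrk", "rkkeerrr", "rkkekrrkk", "rkkekvevkke", "rkkekvvkvee", "rkker", "rkkevervv", "rkkevevre", "rkkkerkvkkv", "rrkkrrerk", "vkkvvrvve", "vkvkerrevk", "vvrvv"
Leaf count: 15

15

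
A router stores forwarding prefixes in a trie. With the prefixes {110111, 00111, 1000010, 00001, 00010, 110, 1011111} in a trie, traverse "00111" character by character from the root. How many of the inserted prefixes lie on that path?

1

Check each prefix of "00111" against the stored set — each match is an end-marker on the path.
Prefixes of the query that are stored words: "00111"
Count: 1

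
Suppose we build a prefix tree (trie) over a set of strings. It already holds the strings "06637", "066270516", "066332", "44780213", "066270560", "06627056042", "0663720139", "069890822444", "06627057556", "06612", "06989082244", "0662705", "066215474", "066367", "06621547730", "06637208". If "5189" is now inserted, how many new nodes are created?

No existing word starts with "5", so every character of "5189" needs a new node.
4 − 0 = 4 new nodes.

4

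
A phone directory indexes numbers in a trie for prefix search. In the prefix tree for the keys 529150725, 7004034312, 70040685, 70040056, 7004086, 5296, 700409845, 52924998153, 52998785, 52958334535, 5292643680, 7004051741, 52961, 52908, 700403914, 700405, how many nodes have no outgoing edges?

14

A leaf is a node with no children — equivalently, the end of a word that is not a proper prefix of any other stored word.
Those words: "52908", "529150725", "52924998153", "5292643680", "52958334535", "52961", "52998785", "70040056", "7004034312", "700403914", "7004051741", "70040685", "7004086", "700409845"
Leaf count: 14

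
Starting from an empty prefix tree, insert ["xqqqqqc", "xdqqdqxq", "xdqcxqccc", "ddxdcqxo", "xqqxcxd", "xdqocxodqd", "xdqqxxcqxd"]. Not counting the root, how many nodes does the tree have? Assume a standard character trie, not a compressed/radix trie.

Trace insertions, counting only characters that open a new branch:
  "xqqqqqc" → 7 new (x, q, q, q, q, q, c)
  "xdqqdqxq" → prefix "x" already present; 7 new (d, q, q, d, q, x, q)
  "xdqcxqccc" → prefix "xdq" already present; 6 new (c, x, q, c, c, c)
  "ddxdcqxo" → 8 new (d, d, x, d, c, q, x, o)
  "xqqxcxd" → prefix "xqq" already present; 4 new (x, c, x, d)
  "xdqocxodqd" → prefix "xdq" already present; 7 new (o, c, x, o, d, q, d)
  "xdqqxxcqxd" → prefix "xdqq" already present; 6 new (x, x, c, q, x, d)
Total nodes = 7 + 7 + 6 + 8 + 4 + 7 + 6 = 45

45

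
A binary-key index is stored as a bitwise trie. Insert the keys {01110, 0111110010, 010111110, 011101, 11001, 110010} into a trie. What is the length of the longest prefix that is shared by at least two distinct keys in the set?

The deepest shared node is where two words last agree before diverging.
e.g. "01110" and "011101" share the prefix "01110" of length 5; no pair shares a longer one.
Longest shared-prefix length: 5

5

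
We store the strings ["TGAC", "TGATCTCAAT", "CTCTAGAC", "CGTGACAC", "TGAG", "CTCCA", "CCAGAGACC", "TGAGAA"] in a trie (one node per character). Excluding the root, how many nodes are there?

39

Count nodes per top-level branch (shared prefixes stored once):
  'C'-branch (CCAGAGACC, CGTGACAC, CTCCA, CTCTAGAC): 25 nodes
  'T'-branch (TGAC, TGAG, TGAGAA, TGATCTCAAT): 14 nodes
Sum: 39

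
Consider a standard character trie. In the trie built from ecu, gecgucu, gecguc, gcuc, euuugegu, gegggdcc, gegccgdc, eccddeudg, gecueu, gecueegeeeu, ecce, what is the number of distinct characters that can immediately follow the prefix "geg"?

The children of the "geg" node are the distinct next characters among strings starting with "geg".
Distinct next characters after "geg": c, g.
That node has 2 child edges.

2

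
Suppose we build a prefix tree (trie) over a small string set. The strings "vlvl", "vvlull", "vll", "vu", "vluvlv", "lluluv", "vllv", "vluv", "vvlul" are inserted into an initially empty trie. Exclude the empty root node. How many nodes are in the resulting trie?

Trace insertions, counting only characters that open a new branch:
  "vlvl" → 4 new (v, l, v, l)
  "vvlull" → prefix "v" already present; 5 new (v, l, u, l, l)
  "vll" → prefix "vl" already present; 1 new (l)
  "vu" → prefix "v" already present; 1 new (u)
  "vluvlv" → prefix "vl" already present; 4 new (u, v, l, v)
  "lluluv" → 6 new (l, l, u, l, u, v)
  "vllv" → prefix "vll" already present; 1 new (v)
  "vluv" → prefix "vluv" already present; 0 new (none)
  "vvlul" → prefix "vvlul" already present; 0 new (none)
Total nodes = 4 + 5 + 1 + 1 + 4 + 6 + 1 + 0 + 0 = 22

22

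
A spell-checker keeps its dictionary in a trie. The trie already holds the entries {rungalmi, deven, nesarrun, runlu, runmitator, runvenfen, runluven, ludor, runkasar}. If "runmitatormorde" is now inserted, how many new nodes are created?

5

The longest prefix of "runmitatormorde" already in the trie is "runmitator" (length 10).
So 15 − 10 = 5 new nodes.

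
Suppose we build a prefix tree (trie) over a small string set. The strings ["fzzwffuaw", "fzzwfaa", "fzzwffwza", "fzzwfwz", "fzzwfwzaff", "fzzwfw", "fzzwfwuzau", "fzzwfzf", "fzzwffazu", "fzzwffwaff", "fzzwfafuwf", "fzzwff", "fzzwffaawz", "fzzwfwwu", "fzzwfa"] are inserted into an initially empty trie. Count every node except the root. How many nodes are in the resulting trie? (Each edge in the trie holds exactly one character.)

Insert word by word; a character creates a node only if that edge doesn't already exist:
  "fzzwffuaw" → 9 new (f, z, z, w, f, f, u, a, w)
  "fzzwfaa" → prefix "fzzwf" already present; 2 new (a, a)
  "fzzwffwza" → prefix "fzzwff" already present; 3 new (w, z, a)
  "fzzwfwz" → prefix "fzzwf" already present; 2 new (w, z)
  "fzzwfwzaff" → prefix "fzzwfwz" already present; 3 new (a, f, f)
  "fzzwfw" → prefix "fzzwfw" already present; 0 new (none)
  "fzzwfwuzau" → prefix "fzzwfw" already present; 4 new (u, z, a, u)
  "fzzwfzf" → prefix "fzzwf" already present; 2 new (z, f)
  "fzzwffazu" → prefix "fzzwff" already present; 3 new (a, z, u)
  "fzzwffwaff" → prefix "fzzwffw" already present; 3 new (a, f, f)
  "fzzwfafuwf" → prefix "fzzwfa" already present; 4 new (f, u, w, f)
  "fzzwff" → prefix "fzzwff" already present; 0 new (none)
  "fzzwffaawz" → prefix "fzzwffa" already present; 3 new (a, w, z)
  "fzzwfwwu" → prefix "fzzwfw" already present; 2 new (w, u)
  "fzzwfa" → prefix "fzzwfa" already present; 0 new (none)
Total nodes = 9 + 2 + 3 + 2 + 3 + 0 + 4 + 2 + 3 + 3 + 4 + 0 + 3 + 2 + 0 = 40

40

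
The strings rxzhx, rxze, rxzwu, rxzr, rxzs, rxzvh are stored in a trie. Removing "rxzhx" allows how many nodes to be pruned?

2

After clearing the end-marker at "rxzhx", prune upward until reaching a node still needed by another word.
The suffix "hx" (2 nodes) is used only by "rxzhx"; the node for "rxz" still has the child "e", so pruning stops there.
Nodes removed: 2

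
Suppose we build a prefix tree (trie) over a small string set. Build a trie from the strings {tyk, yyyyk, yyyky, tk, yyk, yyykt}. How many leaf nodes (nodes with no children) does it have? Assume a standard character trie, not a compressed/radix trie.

Leaves are exactly the stored words that no other stored word extends.
Those words: "tk", "tyk", "yyk", "yyykt", "yyyky", "yyyyk"
Leaf count: 6

6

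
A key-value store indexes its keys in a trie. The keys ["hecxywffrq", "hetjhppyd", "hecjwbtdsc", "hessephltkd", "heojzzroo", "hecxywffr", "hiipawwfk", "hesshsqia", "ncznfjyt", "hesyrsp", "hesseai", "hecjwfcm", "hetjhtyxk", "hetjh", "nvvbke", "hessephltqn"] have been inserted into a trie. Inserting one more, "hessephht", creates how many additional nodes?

The longest prefix of "hessephht" already in the trie is "hesseph" (length 7).
Each of the 2 remaining characters creates one node.

2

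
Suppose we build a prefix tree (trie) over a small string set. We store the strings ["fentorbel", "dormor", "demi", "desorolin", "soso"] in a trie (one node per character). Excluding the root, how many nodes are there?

For each word, the new-node count is its length minus the longest prefix already in the trie:
  "fentorbel" → 9 new (f, e, n, t, o, r, b, e, l)
  "dormor" → 6 new (d, o, r, m, o, r)
  "demi" → prefix "d" already present; 3 new (e, m, i)
  "desorolin" → prefix "de" already present; 7 new (s, o, r, o, l, i, n)
  "soso" → 4 new (s, o, s, o)
Total nodes = 9 + 6 + 3 + 7 + 4 = 29

29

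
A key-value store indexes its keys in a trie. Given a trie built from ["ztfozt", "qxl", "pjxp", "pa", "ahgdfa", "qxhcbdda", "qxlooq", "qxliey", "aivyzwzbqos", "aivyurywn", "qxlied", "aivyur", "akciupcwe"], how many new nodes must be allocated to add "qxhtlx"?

3

Walking "qxhtlx" from the root, the first 3 characters ("qxh") follow existing edges; "t" is the first miss.
Each of the 3 remaining characters creates one node.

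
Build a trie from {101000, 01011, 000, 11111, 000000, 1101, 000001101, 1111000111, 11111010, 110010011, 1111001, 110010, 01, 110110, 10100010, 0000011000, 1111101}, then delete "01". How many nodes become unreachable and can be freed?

A node on "01"'s path can go only if nothing else ends at it or branches off below it.
Every node on "01" is still needed (e.g. by "01011"), so nothing is freed.
Nodes removed: 0

0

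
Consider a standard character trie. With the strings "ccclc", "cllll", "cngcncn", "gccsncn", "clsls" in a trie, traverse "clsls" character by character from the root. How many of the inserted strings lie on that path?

1

Walk "clsls" from the root; an end-of-word marker is hit whenever a stored word is a prefix of "clsls".
Prefixes of the query that are stored words: "clsls"
Count: 1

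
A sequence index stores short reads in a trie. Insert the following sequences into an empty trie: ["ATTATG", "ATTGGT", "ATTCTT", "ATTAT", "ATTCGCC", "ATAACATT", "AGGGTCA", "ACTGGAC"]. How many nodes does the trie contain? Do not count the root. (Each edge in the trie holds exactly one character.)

Count nodes per top-level branch (shared prefixes stored once):
  'A'-branch (ACTGGAC, AGGGTCA, ATAACATT, ATTAT, ATTATG, ATTCGCC, ATTCTT, ATTGGT): 33 nodes
Sum: 33

33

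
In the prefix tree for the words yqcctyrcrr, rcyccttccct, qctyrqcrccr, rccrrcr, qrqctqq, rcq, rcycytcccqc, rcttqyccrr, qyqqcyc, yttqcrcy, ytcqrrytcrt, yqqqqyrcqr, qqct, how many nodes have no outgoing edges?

13

A leaf is a node with no children — equivalently, the end of a word that is not a proper prefix of any other stored word.
Those words: "qctyrqcrccr", "qqct", "qrqctqq", "qyqqcyc", "rccrrcr", "rcq", "rcttqyccrr", "rcyccttccct", "rcycytcccqc", "yqcctyrcrr", "yqqqqyrcqr", "ytcqrrytcrt", "yttqcrcy"
Leaf count: 13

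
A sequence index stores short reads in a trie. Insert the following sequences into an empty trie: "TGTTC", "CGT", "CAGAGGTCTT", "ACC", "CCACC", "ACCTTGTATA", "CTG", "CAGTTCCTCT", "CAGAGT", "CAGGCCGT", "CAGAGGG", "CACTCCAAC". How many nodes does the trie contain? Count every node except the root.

Trace insertions, counting only characters that open a new branch:
  "TGTTC" → 5 new (T, G, T, T, C)
  "CGT" → 3 new (C, G, T)
  "CAGAGGTCTT" → prefix "C" already present; 9 new (A, G, A, G, G, T, C, T, T)
  "ACC" → 3 new (A, C, C)
  "CCACC" → prefix "C" already present; 4 new (C, A, C, C)
  "ACCTTGTATA" → prefix "ACC" already present; 7 new (T, T, G, T, A, T, A)
  "CTG" → prefix "C" already present; 2 new (T, G)
  "CAGTTCCTCT" → prefix "CAG" already present; 7 new (T, T, C, C, T, C, T)
  "CAGAGT" → prefix "CAGAG" already present; 1 new (T)
  "CAGGCCGT" → prefix "CAG" already present; 5 new (G, C, C, G, T)
  "CAGAGGG" → prefix "CAGAGG" already present; 1 new (G)
  "CACTCCAAC" → prefix "CA" already present; 7 new (C, T, C, C, A, A, C)
Total nodes = 5 + 3 + 9 + 3 + 4 + 7 + 2 + 7 + 1 + 5 + 1 + 7 = 54

54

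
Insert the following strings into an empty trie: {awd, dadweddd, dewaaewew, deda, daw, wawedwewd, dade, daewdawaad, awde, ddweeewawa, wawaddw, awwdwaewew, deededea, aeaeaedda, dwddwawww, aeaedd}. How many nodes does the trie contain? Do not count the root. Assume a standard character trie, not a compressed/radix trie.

Insert word by word; a character creates a node only if that edge doesn't already exist:
  "awd" → 3 new (a, w, d)
  "dadweddd" → 8 new (d, a, d, w, e, d, d, d)
  "dewaaewew" → prefix "d" already present; 8 new (e, w, a, a, e, w, e, w)
  "deda" → prefix "de" already present; 2 new (d, a)
  "daw" → prefix "da" already present; 1 new (w)
  "wawedwewd" → 9 new (w, a, w, e, d, w, e, w, d)
  "dade" → prefix "dad" already present; 1 new (e)
  "daewdawaad" → prefix "da" already present; 8 new (e, w, d, a, w, a, a, d)
  "awde" → prefix "awd" already present; 1 new (e)
  "ddweeewawa" → prefix "d" already present; 9 new (d, w, e, e, e, w, a, w, a)
  "wawaddw" → prefix "waw" already present; 4 new (a, d, d, w)
  "awwdwaewew" → prefix "aw" already present; 8 new (w, d, w, a, e, w, e, w)
  "deededea" → prefix "de" already present; 6 new (e, d, e, d, e, a)
  "aeaeaedda" → prefix "a" already present; 8 new (e, a, e, a, e, d, d, a)
  "dwddwawww" → prefix "d" already present; 8 new (w, d, d, w, a, w, w, w)
  "aeaedd" → prefix "aeae" already present; 2 new (d, d)
Total nodes = 3 + 8 + 8 + 2 + 1 + 9 + 1 + 8 + 1 + 9 + 4 + 8 + 6 + 8 + 8 + 2 = 86

86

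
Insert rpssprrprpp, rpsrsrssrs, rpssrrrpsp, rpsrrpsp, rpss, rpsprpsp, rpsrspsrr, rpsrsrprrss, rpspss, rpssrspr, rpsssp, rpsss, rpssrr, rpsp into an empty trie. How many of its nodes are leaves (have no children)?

A leaf is a node with no children — equivalently, the end of a word that is not a proper prefix of any other stored word.
Those words: "rpsprpsp", "rpspss", "rpsrrpsp", "rpsrspsrr", "rpsrsrprrss", "rpsrsrssrs", "rpssprrprpp", "rpssrrrpsp", "rpssrspr", "rpsssp"
Leaf count: 10

10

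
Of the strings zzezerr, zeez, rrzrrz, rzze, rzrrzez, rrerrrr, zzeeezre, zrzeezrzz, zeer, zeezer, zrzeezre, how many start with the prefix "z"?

Walk to "z"; the words in its subtree are exactly those with that prefix.
Words under "z": zeer, zeez, zeezer, zrzeezre, zrzeezrzz, zzeeezre, zzezerr
Count: 7

7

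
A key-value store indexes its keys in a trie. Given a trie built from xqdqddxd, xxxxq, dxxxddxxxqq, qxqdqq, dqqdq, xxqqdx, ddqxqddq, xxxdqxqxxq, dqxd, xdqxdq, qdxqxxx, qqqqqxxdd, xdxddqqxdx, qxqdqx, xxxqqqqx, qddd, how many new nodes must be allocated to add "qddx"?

1

"qdd" is already a path in the trie; the remaining "x" must be added.
Each of the 1 remaining characters creates one node.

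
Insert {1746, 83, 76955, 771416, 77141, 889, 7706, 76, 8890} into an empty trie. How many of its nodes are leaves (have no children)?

6

A leaf is a node with no children — equivalently, the end of a word that is not a proper prefix of any other stored word.
Those words: "1746", "76955", "7706", "771416", "83", "8890"
Leaf count: 6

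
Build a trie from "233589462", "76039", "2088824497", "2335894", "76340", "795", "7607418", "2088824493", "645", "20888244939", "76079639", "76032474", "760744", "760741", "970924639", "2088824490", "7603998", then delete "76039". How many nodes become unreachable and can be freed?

0

After clearing the end-marker at "76039", prune upward until reaching a node still needed by another word.
Every node on "76039" is still needed (e.g. by "7603998"), so nothing is freed.
Nodes removed: 0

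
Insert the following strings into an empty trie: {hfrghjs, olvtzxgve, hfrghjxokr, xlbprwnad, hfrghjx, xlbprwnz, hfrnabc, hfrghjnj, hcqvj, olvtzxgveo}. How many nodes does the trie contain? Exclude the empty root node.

Count nodes per top-level branch (shared prefixes stored once):
  'h'-branch (hcqvj, hfrghjnj, hfrghjs, hfrghjx, hfrghjxokr, hfrnabc): 21 nodes
  'o'-branch (olvtzxgve, olvtzxgveo): 10 nodes
  'x'-branch (xlbprwnad, xlbprwnz): 10 nodes
Sum: 41

41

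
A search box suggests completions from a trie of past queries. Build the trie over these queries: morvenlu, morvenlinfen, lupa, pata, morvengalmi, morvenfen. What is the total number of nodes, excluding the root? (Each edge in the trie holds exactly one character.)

Trace insertions, counting only characters that open a new branch:
  "morvenlu" → 8 new (m, o, r, v, e, n, l, u)
  "morvenlinfen" → prefix "morvenl" already present; 5 new (i, n, f, e, n)
  "lupa" → 4 new (l, u, p, a)
  "pata" → 4 new (p, a, t, a)
  "morvengalmi" → prefix "morven" already present; 5 new (g, a, l, m, i)
  "morvenfen" → prefix "morven" already present; 3 new (f, e, n)
Total nodes = 8 + 5 + 4 + 4 + 5 + 3 = 29

29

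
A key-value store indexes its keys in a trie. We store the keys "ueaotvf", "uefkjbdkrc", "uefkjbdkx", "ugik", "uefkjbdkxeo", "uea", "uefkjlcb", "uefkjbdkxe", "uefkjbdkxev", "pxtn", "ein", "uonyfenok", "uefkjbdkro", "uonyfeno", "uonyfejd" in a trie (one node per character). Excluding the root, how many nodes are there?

43

For each word, the new-node count is its length minus the longest prefix already in the trie:
  "ueaotvf" → 7 new (u, e, a, o, t, v, f)
  "uefkjbdkrc" → prefix "ue" already present; 8 new (f, k, j, b, d, k, r, c)
  "uefkjbdkx" → prefix "uefkjbdk" already present; 1 new (x)
  "ugik" → prefix "u" already present; 3 new (g, i, k)
  "uefkjbdkxeo" → prefix "uefkjbdkx" already present; 2 new (e, o)
  "uea" → prefix "uea" already present; 0 new (none)
  "uefkjlcb" → prefix "uefkj" already present; 3 new (l, c, b)
  "uefkjbdkxe" → prefix "uefkjbdkxe" already present; 0 new (none)
  "uefkjbdkxev" → prefix "uefkjbdkxe" already present; 1 new (v)
  "pxtn" → 4 new (p, x, t, n)
  "ein" → 3 new (e, i, n)
  "uonyfenok" → prefix "u" already present; 8 new (o, n, y, f, e, n, o, k)
  "uefkjbdkro" → prefix "uefkjbdkr" already present; 1 new (o)
  "uonyfeno" → prefix "uonyfeno" already present; 0 new (none)
  "uonyfejd" → prefix "uonyfe" already present; 2 new (j, d)
Total nodes = 7 + 8 + 1 + 3 + 2 + 0 + 3 + 0 + 1 + 4 + 3 + 8 + 1 + 0 + 2 = 43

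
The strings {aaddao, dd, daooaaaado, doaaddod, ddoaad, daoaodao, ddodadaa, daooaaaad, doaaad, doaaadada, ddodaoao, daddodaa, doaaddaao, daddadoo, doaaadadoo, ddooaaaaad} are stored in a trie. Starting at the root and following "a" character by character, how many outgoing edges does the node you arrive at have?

1

Follow the path "a" to its node, then look at its outgoing edges.
Characters that immediately follow "a" among the stored strings: {a}.
That node has 1 child edge.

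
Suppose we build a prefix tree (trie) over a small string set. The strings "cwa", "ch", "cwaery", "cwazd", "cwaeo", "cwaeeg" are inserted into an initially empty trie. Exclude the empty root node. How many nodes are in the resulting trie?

Count nodes per top-level branch (shared prefixes stored once):
  'c'-branch (ch, cwa, cwaeeg, cwaeo, cwaery, cwazd): 12 nodes
Sum: 12

12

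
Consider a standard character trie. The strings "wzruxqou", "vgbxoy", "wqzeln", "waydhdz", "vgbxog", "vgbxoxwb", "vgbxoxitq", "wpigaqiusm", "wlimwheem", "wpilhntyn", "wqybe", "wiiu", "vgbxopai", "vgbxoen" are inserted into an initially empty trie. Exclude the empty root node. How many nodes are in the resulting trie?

For each word, the new-node count is its length minus the longest prefix already in the trie:
  "wzruxqou" → 8 new (w, z, r, u, x, q, o, u)
  "vgbxoy" → 6 new (v, g, b, x, o, y)
  "wqzeln" → prefix "w" already present; 5 new (q, z, e, l, n)
  "waydhdz" → prefix "w" already present; 6 new (a, y, d, h, d, z)
  "vgbxog" → prefix "vgbxo" already present; 1 new (g)
  "vgbxoxwb" → prefix "vgbxo" already present; 3 new (x, w, b)
  "vgbxoxitq" → prefix "vgbxox" already present; 3 new (i, t, q)
  "wpigaqiusm" → prefix "w" already present; 9 new (p, i, g, a, q, i, u, s, m)
  "wlimwheem" → prefix "w" already present; 8 new (l, i, m, w, h, e, e, m)
  "wpilhntyn" → prefix "wpi" already present; 6 new (l, h, n, t, y, n)
  "wqybe" → prefix "wq" already present; 3 new (y, b, e)
  "wiiu" → prefix "w" already present; 3 new (i, i, u)
  "vgbxopai" → prefix "vgbxo" already present; 3 new (p, a, i)
  "vgbxoen" → prefix "vgbxo" already present; 2 new (e, n)
Total nodes = 8 + 6 + 5 + 6 + 1 + 3 + 3 + 9 + 8 + 6 + 3 + 3 + 3 + 2 = 66

66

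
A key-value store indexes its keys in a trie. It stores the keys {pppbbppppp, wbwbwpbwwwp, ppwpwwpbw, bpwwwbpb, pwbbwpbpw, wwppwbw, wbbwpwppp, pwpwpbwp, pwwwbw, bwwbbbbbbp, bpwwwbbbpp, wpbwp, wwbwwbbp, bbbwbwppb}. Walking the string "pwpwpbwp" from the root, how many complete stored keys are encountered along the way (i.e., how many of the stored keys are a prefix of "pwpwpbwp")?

1

Traverse "pwpwpbwp" character by character; count nodes along the way that are marked as word ends.
Prefixes of the query that are stored words: "pwpwpbwp"
Count: 1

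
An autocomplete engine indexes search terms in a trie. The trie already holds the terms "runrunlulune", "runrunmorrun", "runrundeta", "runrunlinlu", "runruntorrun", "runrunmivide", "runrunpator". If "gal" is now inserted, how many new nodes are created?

3

"gal" shares no prefix with any stored word, so all 3 characters open new nodes.
3 − 0 = 3 new nodes.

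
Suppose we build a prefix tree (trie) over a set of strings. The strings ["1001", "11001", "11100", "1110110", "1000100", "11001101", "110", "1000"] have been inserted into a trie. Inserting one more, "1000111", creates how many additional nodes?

Walking "1000111" from the root, the first 5 characters ("10001") follow existing edges; "1" is the first miss.
So 7 − 5 = 2 new nodes.

2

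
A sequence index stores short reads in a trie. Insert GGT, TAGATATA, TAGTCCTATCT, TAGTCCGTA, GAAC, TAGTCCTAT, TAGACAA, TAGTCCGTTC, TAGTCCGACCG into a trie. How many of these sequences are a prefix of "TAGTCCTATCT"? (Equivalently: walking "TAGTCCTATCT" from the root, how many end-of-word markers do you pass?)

2

Check each prefix of "TAGTCCTATCT" against the stored set — each match is an end-marker on the path.
Prefixes of the query that are stored words: "TAGTCCTAT", "TAGTCCTATCT"
Count: 2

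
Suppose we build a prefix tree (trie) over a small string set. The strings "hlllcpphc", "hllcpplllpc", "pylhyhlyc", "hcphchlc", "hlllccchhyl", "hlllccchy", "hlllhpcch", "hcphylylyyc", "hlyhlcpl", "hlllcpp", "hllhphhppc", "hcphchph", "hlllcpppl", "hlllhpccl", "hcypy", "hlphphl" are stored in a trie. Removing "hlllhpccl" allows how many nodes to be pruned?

Walk "hlllhpccl" from the leaf back toward the root, removing each node that no remaining word uses.
The suffix "l" (1 node) is used only by "hlllhpccl"; the node for "hlllhpcc" still has the child "h", so pruning stops there.
Nodes removed: 1

1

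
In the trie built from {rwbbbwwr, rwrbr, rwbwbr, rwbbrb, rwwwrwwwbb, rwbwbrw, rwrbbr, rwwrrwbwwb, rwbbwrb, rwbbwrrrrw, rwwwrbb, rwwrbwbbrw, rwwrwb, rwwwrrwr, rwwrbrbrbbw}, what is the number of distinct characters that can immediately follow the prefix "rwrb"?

2

The children of the "rwrb" node are the distinct next characters among strings starting with "rwrb".
Distinct next characters after "rwrb": b, r.
That node has 2 child edges.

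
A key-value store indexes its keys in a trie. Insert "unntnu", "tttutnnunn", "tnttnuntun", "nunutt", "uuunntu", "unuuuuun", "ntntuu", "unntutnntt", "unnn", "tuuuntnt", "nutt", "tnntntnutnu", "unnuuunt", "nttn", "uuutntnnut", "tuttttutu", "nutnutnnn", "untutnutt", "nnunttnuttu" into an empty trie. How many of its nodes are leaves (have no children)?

A leaf is a node with no children — equivalently, the end of a word that is not a proper prefix of any other stored word.
Those words: "nnunttnuttu", "ntntuu", "nttn", "nunutt", "nutnutnnn", "nutt", "tnntntnutnu", "tnttnuntun", "tttutnnunn", "tuttttutu", "tuuuntnt", "unnn", "unntnu", "unntutnntt", "unnuuunt", "untutnutt", "unuuuuun", "uuunntu", "uuutntnnut"
Leaf count: 19

19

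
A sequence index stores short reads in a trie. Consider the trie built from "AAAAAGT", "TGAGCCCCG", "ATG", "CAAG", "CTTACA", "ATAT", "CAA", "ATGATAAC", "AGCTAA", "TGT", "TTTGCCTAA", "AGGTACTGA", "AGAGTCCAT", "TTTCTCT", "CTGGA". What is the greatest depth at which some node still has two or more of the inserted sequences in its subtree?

3

Equivalently: take the maximum, over all pairs, of their longest common prefix length.
"ATG" and "ATGATAAC" agree on "ATG" (3 characters) before diverging; nothing deeper is shared.
Longest shared-prefix length: 3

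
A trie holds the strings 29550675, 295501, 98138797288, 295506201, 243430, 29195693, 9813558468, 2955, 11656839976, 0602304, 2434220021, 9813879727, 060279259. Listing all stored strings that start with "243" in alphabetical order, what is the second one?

Words with prefix "243", in lexicographic order: "2434220021", "243430"
The 2nd is 243430.

243430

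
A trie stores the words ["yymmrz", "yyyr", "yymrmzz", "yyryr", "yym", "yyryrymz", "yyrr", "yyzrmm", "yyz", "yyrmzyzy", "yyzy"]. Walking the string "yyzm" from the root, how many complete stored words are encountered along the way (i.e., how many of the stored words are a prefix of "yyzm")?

1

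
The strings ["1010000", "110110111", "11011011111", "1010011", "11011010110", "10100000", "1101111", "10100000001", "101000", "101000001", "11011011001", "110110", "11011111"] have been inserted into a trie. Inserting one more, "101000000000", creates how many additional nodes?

Walking "101000000000" from the root, the first 10 characters ("1010000000") follow existing edges; "0" is the first miss.
Each of the 2 remaining characters creates one node.

2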